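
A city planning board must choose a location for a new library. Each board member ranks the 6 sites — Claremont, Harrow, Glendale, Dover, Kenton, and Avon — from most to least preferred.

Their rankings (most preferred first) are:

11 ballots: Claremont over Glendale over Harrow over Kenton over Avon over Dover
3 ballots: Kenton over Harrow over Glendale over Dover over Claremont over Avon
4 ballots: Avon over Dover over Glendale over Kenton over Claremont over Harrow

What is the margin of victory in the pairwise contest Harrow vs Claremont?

Ballots ranking Harrow above Claremont: 3.
Ballots ranking Claremont above Harrow: 11+4 = 15.
Claremont wins 15–3, a margin of 12.

12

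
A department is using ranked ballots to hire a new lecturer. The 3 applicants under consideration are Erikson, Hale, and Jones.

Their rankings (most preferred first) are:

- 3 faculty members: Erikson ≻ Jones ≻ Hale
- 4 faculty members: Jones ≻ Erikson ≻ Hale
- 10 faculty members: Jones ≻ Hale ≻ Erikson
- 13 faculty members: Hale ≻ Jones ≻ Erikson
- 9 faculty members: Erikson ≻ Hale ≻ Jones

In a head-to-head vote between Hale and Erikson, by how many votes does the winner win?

Ballots ranking Hale above Erikson: 10+13 = 23.
Ballots ranking Erikson above Hale: 3+4+9 = 16.
Hale wins 23–16, a margin of 7.

7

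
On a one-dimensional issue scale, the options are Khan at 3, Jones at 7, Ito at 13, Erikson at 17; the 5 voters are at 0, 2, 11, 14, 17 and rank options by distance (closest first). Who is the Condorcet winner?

With single-peaked preferences on a line, the Condorcet winner is the candidate closest to the median voter.
The median voter (position 11) is closest to Ito at 13.
Check: Ito vs Erikson — voters closer to Ito: 4 of 5.

Ito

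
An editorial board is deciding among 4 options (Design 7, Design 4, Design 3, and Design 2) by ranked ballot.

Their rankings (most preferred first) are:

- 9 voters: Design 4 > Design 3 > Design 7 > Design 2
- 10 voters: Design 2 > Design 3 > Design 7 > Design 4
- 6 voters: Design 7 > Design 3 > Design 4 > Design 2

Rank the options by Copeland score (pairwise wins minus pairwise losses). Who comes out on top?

Pairwise results:
  Design 7 vs Design 4: Design 7 wins 16–9.
  Design 7 vs Design 3: Design 3 wins 19–6.
  Design 7 vs Design 2: Design 7 wins 15–10.
  Design 4 vs Design 3: Design 3 wins 16–9.
  Design 4 vs Design 2: Design 4 wins 15–10.
  Design 3 vs Design 2: Design 3 wins 15–10.
Copeland scores (wins − losses):
  Design 7: 2 − 1 = 1
  Design 4: 1 − 2 = -1
  Design 3: 3 − 0 = 3
  Design 2: 0 − 3 = -3
Design 3 has the best Copeland score.

Design 3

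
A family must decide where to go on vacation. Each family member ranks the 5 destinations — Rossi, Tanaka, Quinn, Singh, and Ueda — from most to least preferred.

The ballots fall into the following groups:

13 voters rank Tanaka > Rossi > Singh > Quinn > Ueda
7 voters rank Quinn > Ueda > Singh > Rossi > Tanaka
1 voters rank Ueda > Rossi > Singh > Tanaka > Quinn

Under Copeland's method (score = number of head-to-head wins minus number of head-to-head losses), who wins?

Pairwise results:
  Rossi vs Tanaka: Tanaka wins 13–8.
  Rossi vs Quinn: Rossi wins 14–7.
  Rossi vs Singh: Rossi wins 14–7.
  Rossi vs Ueda: Rossi wins 13–8.
  Tanaka vs Quinn: Tanaka wins 14–7.
  Tanaka vs Singh: Tanaka wins 13–8.
  Tanaka vs Ueda: Tanaka wins 13–8.
  Quinn vs Singh: Singh wins 14–7.
  Quinn vs Ueda: Quinn wins 20–1.
  Singh vs Ueda: Singh wins 13–8.
Copeland scores (wins − losses):
  Rossi: 3 − 1 = 2
  Tanaka: 4 − 0 = 4
  Quinn: 1 − 3 = -2
  Singh: 2 − 2 = 0
  Ueda: 0 − 4 = -4
Tanaka has the best Copeland score.

Tanaka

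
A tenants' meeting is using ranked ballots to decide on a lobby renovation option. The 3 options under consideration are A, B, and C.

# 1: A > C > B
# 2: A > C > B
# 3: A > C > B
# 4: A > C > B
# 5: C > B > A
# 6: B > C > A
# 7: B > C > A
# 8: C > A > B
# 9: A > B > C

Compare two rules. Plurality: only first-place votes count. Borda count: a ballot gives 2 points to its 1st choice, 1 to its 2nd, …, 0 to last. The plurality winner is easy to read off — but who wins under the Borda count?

A

Plurality first-place counts: A 5, B 2, C 2 → A.
Borda totals: A 11, B 6, C 10 → A.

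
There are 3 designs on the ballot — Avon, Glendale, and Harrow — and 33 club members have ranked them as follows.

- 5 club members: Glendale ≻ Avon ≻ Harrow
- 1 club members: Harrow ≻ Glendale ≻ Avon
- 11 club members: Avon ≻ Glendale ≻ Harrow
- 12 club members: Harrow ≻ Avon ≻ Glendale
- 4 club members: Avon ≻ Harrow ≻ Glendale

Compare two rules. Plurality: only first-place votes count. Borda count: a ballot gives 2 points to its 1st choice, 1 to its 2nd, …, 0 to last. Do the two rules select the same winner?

Plurality first-place counts: Avon 15, Glendale 5, Harrow 13 → Avon.
Borda totals: Avon 47, Glendale 22, Harrow 30 → Avon.
The two rules agree on Avon.

Yes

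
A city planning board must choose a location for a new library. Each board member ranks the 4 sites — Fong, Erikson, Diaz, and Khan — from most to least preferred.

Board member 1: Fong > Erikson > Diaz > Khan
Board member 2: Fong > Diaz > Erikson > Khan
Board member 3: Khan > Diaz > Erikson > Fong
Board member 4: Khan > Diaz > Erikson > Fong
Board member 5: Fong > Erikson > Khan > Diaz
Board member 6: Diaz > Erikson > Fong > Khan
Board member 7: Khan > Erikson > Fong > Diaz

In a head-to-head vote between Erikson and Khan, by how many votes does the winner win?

Ballots ranking Erikson above Khan: 4.
Ballots ranking Khan above Erikson: 3.
Erikson wins 4–3, a margin of 1.

1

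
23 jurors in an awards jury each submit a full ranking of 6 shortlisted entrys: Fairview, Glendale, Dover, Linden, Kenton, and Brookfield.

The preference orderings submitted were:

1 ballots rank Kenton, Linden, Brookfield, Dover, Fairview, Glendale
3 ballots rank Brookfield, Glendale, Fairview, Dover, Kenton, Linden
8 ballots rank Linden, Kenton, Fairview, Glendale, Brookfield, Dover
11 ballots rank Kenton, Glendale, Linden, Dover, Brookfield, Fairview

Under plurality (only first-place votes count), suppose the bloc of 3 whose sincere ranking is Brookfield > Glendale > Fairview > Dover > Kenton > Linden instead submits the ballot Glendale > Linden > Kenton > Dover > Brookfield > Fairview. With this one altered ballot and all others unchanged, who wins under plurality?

Kenton

First-place totals with the altered ballot: Fairview 0, Glendale 3, Dover 0, Linden 8, Kenton 12, Brookfield 0.
The winner is unchanged: still Kenton.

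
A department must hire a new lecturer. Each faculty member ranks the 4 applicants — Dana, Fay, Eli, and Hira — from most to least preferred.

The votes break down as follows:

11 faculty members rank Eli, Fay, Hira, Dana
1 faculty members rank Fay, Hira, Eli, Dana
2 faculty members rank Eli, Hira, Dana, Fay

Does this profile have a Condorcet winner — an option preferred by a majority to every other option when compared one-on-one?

Yes

Head-to-head results (14 voters total):
Dana vs Fay: Fay wins 12–2.
Dana vs Eli: Eli wins 14–0.
Dana vs Hira: Hira wins 14–0.
Fay vs Eli: Eli wins 13–1.
Fay vs Hira: Fay wins 12–2.
Eli vs Hira: Eli wins 13–1.
Eli beats each rival — Dana (14–0), Fay (13–1), Hira (13–1) — so Eli is the Condorcet winner.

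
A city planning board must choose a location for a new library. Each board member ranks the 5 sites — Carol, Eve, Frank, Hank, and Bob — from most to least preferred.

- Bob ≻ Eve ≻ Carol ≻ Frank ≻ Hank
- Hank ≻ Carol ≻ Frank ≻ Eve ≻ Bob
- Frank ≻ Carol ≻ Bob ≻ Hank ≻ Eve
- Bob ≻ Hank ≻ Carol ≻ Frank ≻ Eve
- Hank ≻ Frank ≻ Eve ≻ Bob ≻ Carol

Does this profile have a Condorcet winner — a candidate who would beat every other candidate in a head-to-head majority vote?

No

Head-to-head results (5 voters total):
Carol vs Eve: Carol wins 3–2.
Carol vs Frank: Carol wins 3–2.
Carol vs Hank: Hank wins 3–2.
Carol vs Bob: Bob wins 3–2.
Eve vs Frank: Frank wins 4–1.
Eve vs Hank: Hank wins 4–1.
Eve vs Bob: Bob wins 3–2.
Frank vs Hank: Hank wins 3–2.
Frank vs Bob: Frank wins 3–2.
Hank vs Bob: Bob wins 3–2.
No candidate beats all others: Carol beats Frank beats Bob beats Carol, a majority cycle.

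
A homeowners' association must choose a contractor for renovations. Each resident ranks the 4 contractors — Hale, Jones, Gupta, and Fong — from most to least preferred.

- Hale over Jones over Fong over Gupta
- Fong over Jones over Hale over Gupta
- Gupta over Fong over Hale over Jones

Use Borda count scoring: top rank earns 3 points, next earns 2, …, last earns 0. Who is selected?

Borda scores:
  Hale: 3 + 1 + 1 = 5
  Jones: 2 + 2 + 0 = 4
  Gupta: 0 + 0 + 3 = 3
  Fong: 1 + 3 + 2 = 6
Fong has the highest total.

Fong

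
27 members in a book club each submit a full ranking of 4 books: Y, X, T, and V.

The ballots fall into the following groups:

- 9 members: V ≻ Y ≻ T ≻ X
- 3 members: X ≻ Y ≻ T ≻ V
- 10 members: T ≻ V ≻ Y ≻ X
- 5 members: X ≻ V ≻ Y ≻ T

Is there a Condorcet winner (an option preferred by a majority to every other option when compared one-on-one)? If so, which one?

V

Head-to-head results (27 voters total):
Y vs X: Y wins 19–8.
Y vs T: Y wins 17–10.
Y vs V: V wins 24–3.
X vs T: T wins 19–8.
X vs V: V wins 19–8.
T vs V: V wins 14–13.
V beats each rival — Y (24–3), X (19–8), T (14–13) — so V is the Condorcet winner.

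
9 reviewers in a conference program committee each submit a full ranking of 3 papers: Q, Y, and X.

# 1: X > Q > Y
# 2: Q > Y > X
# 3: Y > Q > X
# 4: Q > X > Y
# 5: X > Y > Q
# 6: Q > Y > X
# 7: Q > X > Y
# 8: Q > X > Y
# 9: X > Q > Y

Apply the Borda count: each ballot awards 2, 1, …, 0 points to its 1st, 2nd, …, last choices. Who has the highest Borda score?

Borda scores:
  Q: 1 + 2 + 1 + 2 + 0 + 2 + 2 + 2 + 1 = 13
  Y: 0 + 1 + 2 + 0 + 1 + 1 + 0 + 0 + 0 = 5
  X: 2 + 0 + 0 + 1 + 2 + 0 + 1 + 1 + 2 = 9
Q has the highest total.

Q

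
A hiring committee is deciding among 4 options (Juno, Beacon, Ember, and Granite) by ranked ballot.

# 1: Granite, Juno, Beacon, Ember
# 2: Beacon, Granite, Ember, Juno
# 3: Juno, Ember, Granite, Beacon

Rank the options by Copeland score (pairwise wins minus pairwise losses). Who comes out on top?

Pairwise results:
  Juno vs Beacon: Juno wins 2–1.
  Juno vs Ember: Juno wins 2–1.
  Juno vs Granite: Granite wins 2–1.
  Beacon vs Ember: Beacon wins 2–1.
  Beacon vs Granite: Granite wins 2–1.
  Ember vs Granite: Granite wins 2–1.
Copeland scores (wins − losses):
  Juno: 2 − 1 = 1
  Beacon: 1 − 2 = -1
  Ember: 0 − 3 = -3
  Granite: 3 − 0 = 3
Granite has the best Copeland score.

Granite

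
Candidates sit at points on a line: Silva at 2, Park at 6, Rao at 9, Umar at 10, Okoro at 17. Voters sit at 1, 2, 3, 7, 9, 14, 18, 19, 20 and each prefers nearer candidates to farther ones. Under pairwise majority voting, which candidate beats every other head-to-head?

Rao

With single-peaked preferences on a line, the Condorcet winner is the candidate closest to the median voter.
The median voter (position 9) is closest to Rao at 9.
Check: Rao vs Umar — voters closer to Rao: 5 of 9.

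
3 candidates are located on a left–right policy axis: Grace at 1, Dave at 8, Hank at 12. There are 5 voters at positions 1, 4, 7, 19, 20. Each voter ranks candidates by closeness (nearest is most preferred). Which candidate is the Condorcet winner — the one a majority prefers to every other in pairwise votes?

Dave

With single-peaked preferences on a line, the Condorcet winner is the candidate closest to the median voter.
The median voter (position 7) is closest to Dave at 8.
Check: Dave vs Hank — voters closer to Dave: 3 of 5.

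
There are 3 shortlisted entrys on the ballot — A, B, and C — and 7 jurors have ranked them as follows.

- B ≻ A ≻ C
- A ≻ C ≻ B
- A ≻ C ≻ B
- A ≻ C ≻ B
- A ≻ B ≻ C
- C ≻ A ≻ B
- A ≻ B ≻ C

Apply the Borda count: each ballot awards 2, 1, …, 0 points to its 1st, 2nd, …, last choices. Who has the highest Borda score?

A

Borda scores:
  A: 1 + 2 + 2 + 2 + 2 + 1 + 2 = 12
  B: 2 + 0 + 0 + 0 + 1 + 0 + 1 = 4
  C: 0 + 1 + 1 + 1 + 0 + 2 + 0 = 5
A has the highest total.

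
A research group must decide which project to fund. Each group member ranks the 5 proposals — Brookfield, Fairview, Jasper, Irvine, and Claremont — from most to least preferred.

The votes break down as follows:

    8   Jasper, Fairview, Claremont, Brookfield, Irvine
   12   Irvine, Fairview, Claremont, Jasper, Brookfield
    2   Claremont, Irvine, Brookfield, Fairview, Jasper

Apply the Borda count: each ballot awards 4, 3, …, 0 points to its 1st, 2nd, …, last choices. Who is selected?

Fairview

Borda scores:
  Brookfield: 8·1 + 12·0 + 2·2 = 12
  Fairview: 8·3 + 12·3 + 2·1 = 62
  Jasper: 8·4 + 12·1 + 2·0 = 44
  Irvine: 8·0 + 12·4 + 2·3 = 54
  Claremont: 8·2 + 12·2 + 2·4 = 48
Fairview has the highest total.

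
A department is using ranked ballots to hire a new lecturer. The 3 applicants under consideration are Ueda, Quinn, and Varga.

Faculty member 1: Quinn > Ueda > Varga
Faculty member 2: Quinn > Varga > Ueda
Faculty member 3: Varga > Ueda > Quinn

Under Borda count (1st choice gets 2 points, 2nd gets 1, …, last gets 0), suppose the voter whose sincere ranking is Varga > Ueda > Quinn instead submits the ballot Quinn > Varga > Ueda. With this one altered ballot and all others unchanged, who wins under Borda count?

Quinn

Borda totals with the altered ballot: Ueda 1, Quinn 6, Varga 2.
The winner is unchanged: still Quinn.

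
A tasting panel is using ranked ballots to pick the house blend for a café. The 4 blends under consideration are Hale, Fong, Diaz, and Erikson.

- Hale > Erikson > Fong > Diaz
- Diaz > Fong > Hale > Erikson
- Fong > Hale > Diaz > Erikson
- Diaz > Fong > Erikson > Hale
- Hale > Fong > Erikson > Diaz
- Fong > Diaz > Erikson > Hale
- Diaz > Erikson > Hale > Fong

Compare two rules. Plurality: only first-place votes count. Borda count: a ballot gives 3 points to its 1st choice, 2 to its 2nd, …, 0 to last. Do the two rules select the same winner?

No

Plurality first-place counts: Hale 2, Fong 2, Diaz 3, Erikson 0 → Diaz.
Borda totals: Hale 10, Fong 13, Diaz 12, Erikson 7 → Fong.
The two rules disagree: plurality picks Diaz, Borda picks Fong.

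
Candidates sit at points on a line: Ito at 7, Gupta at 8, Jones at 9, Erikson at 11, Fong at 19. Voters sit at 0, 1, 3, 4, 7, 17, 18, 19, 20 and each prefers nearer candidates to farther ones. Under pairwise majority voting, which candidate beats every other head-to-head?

Ito

With single-peaked preferences on a line, the Condorcet winner is the candidate closest to the median voter.
The median voter (position 7) is closest to Ito at 7.
Check: Ito vs Gupta — voters closer to Ito: 5 of 9.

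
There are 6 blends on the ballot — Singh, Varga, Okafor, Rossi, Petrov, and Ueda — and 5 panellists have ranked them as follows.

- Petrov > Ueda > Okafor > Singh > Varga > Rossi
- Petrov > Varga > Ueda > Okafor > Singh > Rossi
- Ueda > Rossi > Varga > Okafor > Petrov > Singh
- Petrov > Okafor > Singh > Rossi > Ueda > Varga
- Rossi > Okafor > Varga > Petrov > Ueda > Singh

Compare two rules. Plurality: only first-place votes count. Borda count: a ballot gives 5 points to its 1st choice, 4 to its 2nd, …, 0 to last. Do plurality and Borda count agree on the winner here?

Plurality first-place counts: Singh 0, Varga 0, Okafor 0, Rossi 1, Petrov 3, Ueda 1 → Petrov.
Borda totals: Singh 6, Varga 11, Okafor 15, Rossi 11, Petrov 18, Ueda 14 → Petrov.
The two rules agree on Petrov.

Yes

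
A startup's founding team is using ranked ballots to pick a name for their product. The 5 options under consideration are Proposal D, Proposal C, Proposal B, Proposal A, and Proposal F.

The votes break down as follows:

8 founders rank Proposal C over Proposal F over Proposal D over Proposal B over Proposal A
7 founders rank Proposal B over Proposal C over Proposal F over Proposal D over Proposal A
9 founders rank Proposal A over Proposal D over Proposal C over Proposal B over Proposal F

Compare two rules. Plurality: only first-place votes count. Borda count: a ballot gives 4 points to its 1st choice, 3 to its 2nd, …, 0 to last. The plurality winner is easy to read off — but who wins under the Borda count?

Plurality first-place counts: Proposal D 0, Proposal C 8, Proposal B 7, Proposal A 9, Proposal F 0 → Proposal A.
Borda totals: Proposal D 50, Proposal C 71, Proposal B 45, Proposal A 36, Proposal F 38 → Proposal C.

Proposal C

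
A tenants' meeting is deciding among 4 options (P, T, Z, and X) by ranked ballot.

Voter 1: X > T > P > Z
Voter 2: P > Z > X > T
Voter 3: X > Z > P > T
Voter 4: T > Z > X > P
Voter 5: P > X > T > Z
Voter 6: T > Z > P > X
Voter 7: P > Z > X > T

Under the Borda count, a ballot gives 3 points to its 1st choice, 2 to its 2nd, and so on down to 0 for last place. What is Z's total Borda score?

10

Borda scores:
  P: 1 + 3 + 1 + 0 + 3 + 1 + 3 = 12
  T: 2 + 0 + 0 + 3 + 1 + 3 + 0 = 9
  Z: 0 + 2 + 2 + 2 + 0 + 2 + 2 = 10
  X: 3 + 1 + 3 + 1 + 2 + 0 + 1 = 11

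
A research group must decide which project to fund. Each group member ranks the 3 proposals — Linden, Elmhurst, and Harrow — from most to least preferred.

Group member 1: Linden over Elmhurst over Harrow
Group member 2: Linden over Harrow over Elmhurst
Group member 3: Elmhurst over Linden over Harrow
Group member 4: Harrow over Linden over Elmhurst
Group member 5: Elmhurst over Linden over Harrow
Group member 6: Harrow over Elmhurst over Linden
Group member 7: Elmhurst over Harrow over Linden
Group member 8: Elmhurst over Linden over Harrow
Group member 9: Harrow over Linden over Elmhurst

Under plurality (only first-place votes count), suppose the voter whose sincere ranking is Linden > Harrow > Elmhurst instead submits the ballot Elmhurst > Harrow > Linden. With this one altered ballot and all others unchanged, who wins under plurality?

First-place totals with the altered ballot: Linden 1, Elmhurst 5, Harrow 3.
The winner is unchanged: still Elmhurst.

Elmhurst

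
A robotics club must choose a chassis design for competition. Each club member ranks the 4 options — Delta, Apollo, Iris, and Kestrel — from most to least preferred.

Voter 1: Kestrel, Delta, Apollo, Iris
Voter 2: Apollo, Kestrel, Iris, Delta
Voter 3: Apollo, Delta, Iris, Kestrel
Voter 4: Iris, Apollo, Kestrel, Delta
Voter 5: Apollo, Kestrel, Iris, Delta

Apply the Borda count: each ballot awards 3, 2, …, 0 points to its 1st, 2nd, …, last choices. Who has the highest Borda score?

Apollo

Borda scores:
  Delta: 2 + 0 + 2 + 0 + 0 = 4
  Apollo: 1 + 3 + 3 + 2 + 3 = 12
  Iris: 0 + 1 + 1 + 3 + 1 = 6
  Kestrel: 3 + 2 + 0 + 1 + 2 = 8
Apollo has the highest total.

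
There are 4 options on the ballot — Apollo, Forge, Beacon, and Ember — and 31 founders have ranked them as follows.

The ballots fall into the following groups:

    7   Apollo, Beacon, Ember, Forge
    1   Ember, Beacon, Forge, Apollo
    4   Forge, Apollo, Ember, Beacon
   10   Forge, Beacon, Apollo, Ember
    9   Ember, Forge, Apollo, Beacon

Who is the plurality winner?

First-place vote totals:
  Apollo: 7
  Forge: 14
  Beacon: 0
  Ember: 10
Forge has the most first-place votes.

Forge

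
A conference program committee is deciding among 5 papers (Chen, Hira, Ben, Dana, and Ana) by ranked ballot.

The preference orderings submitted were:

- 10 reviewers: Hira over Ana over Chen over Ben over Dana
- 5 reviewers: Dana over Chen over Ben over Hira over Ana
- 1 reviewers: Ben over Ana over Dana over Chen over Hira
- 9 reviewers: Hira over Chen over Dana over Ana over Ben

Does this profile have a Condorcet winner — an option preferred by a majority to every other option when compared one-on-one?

Head-to-head results (25 voters total):
Chen vs Hira: Hira wins 19–6.
Chen vs Ben: Chen wins 24–1.
Chen vs Dana: Chen wins 19–6.
Chen vs Ana: Chen wins 14–11.
Hira vs Ben: Hira wins 19–6.
Hira vs Dana: Hira wins 19–6.
Hira vs Ana: Hira wins 24–1.
Ben vs Dana: Dana wins 14–11.
Ben vs Ana: Ana wins 19–6.
Dana vs Ana: Dana wins 14–11.
Hira beats each rival — Chen (19–6), Ben (19–6), Dana (19–6), Ana (24–1) — so Hira is the Condorcet winner.

Yes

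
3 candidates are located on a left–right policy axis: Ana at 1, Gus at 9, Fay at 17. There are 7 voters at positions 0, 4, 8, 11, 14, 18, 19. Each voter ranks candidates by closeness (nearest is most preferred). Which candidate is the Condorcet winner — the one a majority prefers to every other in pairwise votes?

With single-peaked preferences on a line, the Condorcet winner is the candidate closest to the median voter.
The median voter (position 11) is closest to Gus at 9.
Check: Gus vs Ana — voters closer to Gus: 5 of 7.

Gus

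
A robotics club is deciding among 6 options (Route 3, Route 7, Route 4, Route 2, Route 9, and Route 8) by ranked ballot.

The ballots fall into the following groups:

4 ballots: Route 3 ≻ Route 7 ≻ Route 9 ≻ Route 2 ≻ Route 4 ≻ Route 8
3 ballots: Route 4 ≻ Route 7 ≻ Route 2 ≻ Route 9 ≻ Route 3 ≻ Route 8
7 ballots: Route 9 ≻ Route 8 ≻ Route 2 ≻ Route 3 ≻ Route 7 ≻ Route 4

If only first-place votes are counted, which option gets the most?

First-place vote totals:
  Route 3: 4
  Route 7: 0
  Route 4: 3
  Route 2: 0
  Route 9: 7
  Route 8: 0
Route 9 has the most first-place votes.

Route 9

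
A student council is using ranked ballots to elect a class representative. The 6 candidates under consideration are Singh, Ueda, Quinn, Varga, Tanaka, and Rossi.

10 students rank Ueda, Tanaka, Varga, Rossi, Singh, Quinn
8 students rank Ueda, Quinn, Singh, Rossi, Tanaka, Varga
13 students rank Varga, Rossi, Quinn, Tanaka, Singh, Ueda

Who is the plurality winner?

First-place vote totals:
  Singh: 0
  Ueda: 18
  Quinn: 0
  Varga: 13
  Tanaka: 0
  Rossi: 0
Ueda has the most first-place votes.

Ueda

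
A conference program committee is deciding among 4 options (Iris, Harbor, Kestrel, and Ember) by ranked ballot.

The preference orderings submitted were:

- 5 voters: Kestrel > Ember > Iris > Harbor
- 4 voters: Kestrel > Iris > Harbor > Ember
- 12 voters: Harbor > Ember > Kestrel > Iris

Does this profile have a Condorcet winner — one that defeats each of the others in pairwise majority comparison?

Yes

Head-to-head results (21 voters total):
Iris vs Harbor: Harbor wins 12–9.
Iris vs Kestrel: Kestrel wins 21–0.
Iris vs Ember: Ember wins 17–4.
Harbor vs Kestrel: Harbor wins 12–9.
Harbor vs Ember: Harbor wins 16–5.
Kestrel vs Ember: Ember wins 12–9.
Harbor beats each rival — Iris (12–9), Kestrel (12–9), Ember (16–5) — so Harbor is the Condorcet winner.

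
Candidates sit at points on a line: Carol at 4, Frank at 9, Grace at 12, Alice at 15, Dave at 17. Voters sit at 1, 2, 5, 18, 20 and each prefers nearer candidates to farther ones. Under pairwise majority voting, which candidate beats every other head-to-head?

Carol

With single-peaked preferences on a line, the Condorcet winner is the candidate closest to the median voter.
The median voter (position 5) is closest to Carol at 4.
Check: Carol vs Alice — voters closer to Carol: 3 of 5.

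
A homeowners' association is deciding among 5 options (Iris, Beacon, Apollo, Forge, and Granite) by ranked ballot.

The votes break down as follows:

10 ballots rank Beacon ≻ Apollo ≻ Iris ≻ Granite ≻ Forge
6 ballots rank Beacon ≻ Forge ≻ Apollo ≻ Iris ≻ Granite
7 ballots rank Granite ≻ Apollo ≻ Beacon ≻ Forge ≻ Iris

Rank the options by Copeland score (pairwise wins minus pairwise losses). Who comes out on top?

Pairwise results:
  Iris vs Beacon: Beacon wins 23–0.
  Iris vs Apollo: Apollo wins 23–0.
  Iris vs Forge: Forge wins 13–10.
  Iris vs Granite: Iris wins 16–7.
  Beacon vs Apollo: Beacon wins 16–7.
  Beacon vs Forge: Beacon wins 23–0.
  Beacon vs Granite: Beacon wins 16–7.
  Apollo vs Forge: Apollo wins 17–6.
  Apollo vs Granite: Apollo wins 16–7.
  Forge vs Granite: Granite wins 17–6.
Copeland scores (wins − losses):
  Iris: 1 − 3 = -2
  Beacon: 4 − 0 = 4
  Apollo: 3 − 1 = 2
  Forge: 1 − 3 = -2
  Granite: 1 − 3 = -2
Beacon has the best Copeland score.

Beacon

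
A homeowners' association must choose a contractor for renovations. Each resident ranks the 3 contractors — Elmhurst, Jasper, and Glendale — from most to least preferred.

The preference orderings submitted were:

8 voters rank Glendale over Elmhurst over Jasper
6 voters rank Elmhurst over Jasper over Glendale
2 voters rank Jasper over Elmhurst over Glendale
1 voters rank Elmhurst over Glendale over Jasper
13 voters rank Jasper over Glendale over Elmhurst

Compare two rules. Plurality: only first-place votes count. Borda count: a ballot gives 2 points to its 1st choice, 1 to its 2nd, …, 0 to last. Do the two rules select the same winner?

Yes

Plurality first-place counts: Elmhurst 7, Jasper 15, Glendale 8 → Jasper.
Borda totals: Elmhurst 24, Jasper 36, Glendale 30 → Jasper.
The two rules agree on Jasper.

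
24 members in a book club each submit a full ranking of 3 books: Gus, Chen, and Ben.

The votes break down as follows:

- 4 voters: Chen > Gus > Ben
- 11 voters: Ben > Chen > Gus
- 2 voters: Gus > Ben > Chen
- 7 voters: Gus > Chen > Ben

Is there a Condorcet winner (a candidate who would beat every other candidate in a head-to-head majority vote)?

Head-to-head results (24 voters total):
Gus vs Chen: Chen wins 15–9.
Gus vs Ben: Gus wins 13–11.
Chen vs Ben: Ben wins 13–11.
No candidate beats all others: Gus beats Ben beats Chen beats Gus, a majority cycle.

No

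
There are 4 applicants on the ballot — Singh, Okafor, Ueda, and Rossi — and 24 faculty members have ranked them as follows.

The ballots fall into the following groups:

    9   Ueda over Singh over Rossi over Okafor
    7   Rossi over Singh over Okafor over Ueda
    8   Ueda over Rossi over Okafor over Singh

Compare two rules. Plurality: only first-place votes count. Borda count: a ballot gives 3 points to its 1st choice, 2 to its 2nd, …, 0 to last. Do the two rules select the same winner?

Yes

Plurality first-place counts: Singh 0, Okafor 0, Ueda 17, Rossi 7 → Ueda.
Borda totals: Singh 32, Okafor 15, Ueda 51, Rossi 46 → Ueda.
The two rules agree on Ueda.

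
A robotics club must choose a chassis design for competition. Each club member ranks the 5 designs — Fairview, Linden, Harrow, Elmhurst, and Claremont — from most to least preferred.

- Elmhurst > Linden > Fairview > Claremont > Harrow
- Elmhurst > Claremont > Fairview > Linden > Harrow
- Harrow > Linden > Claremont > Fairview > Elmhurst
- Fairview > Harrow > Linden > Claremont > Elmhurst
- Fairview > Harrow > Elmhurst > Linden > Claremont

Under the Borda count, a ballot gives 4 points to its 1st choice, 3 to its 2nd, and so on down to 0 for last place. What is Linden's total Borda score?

Borda scores:
  Fairview: 2 + 2 + 1 + 4 + 4 = 13
  Linden: 3 + 1 + 3 + 2 + 1 = 10
  Harrow: 0 + 0 + 4 + 3 + 3 = 10
  Elmhurst: 4 + 4 + 0 + 0 + 2 = 10
  Claremont: 1 + 3 + 2 + 1 + 0 = 7

10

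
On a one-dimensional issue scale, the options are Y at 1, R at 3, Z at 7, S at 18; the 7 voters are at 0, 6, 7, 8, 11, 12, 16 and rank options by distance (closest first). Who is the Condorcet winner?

With single-peaked preferences on a line, the Condorcet winner is the candidate closest to the median voter.
The median voter (position 8) is closest to Z at 7.
Check: Z vs S — voters closer to Z: 6 of 7.

Z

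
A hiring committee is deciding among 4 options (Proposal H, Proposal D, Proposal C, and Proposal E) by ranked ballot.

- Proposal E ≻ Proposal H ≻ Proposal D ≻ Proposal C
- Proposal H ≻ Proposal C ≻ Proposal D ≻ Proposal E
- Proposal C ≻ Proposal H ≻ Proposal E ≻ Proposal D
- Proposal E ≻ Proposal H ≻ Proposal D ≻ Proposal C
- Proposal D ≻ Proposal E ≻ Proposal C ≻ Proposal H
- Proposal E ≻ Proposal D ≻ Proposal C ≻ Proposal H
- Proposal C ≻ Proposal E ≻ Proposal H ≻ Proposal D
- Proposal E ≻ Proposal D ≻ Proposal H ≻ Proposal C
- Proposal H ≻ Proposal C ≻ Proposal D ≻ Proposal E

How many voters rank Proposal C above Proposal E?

Ballots ranking Proposal C above Proposal E: 4.
Ballots ranking Proposal E above Proposal C: 5.
So 4 of 9 voters prefer Proposal C to Proposal E.

4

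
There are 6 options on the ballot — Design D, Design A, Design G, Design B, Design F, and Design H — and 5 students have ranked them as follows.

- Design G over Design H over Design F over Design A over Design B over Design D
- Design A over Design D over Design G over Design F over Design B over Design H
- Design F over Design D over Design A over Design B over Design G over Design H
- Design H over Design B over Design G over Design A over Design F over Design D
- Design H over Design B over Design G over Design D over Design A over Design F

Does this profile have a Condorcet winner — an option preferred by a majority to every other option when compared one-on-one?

Head-to-head results (5 voters total):
Design D vs Design A: Design A wins 3–2.
Design D vs Design G: Design G wins 3–2.
Design D vs Design B: Design B wins 3–2.
Design D vs Design F: Design F wins 3–2.
Design D vs Design H: Design H wins 3–2.
Design A vs Design G: Design G wins 3–2.
Design A vs Design B: Design A wins 3–2.
Design A vs Design F: Design A wins 3–2.
Design A vs Design H: Design H wins 3–2.
Design G vs Design B: Design B wins 3–2.
Design G vs Design F: Design G wins 4–1.
Design G vs Design H: Design G wins 3–2.
Design B vs Design F: Design F wins 3–2.
Design B vs Design H: Design H wins 3–2.
Design F vs Design H: Design H wins 3–2.
No candidate beats all others: Design A beats Design B beats Design G beats Design A, a majority cycle.

No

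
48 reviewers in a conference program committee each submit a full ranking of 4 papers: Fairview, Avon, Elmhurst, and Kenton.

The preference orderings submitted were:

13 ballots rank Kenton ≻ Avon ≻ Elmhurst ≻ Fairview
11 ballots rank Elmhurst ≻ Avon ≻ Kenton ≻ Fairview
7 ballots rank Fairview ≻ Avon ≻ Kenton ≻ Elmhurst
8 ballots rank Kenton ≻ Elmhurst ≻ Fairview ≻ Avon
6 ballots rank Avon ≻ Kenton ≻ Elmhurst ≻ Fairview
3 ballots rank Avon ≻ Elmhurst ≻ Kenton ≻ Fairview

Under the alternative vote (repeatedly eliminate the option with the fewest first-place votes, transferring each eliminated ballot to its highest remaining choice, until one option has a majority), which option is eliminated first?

Round 1: Kenton 21, Elmhurst 11, Avon 9, Fairview 7. Fairview has the fewest and is eliminated.
Round 2: Kenton 21, Avon 16, Elmhurst 11. Elmhurst has the fewest and is eliminated.
Round 3: Avon 27, Kenton 21. Avon has a majority.

Fairview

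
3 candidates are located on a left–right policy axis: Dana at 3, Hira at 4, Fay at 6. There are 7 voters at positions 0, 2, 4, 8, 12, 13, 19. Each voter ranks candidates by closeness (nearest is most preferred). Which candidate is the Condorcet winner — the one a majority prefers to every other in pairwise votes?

With single-peaked preferences on a line, the Condorcet winner is the candidate closest to the median voter.
The median voter (position 8) is closest to Fay at 6.
Check: Fay vs Dana — voters closer to Fay: 4 of 7.

Fay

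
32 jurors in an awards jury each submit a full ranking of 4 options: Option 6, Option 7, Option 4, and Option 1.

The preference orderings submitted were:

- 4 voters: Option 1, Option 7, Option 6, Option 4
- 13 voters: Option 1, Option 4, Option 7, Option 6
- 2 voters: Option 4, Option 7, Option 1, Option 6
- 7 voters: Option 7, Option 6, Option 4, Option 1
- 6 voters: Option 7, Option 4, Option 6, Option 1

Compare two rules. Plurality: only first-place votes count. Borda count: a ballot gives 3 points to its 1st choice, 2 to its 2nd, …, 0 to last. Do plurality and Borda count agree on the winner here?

No

Plurality first-place counts: Option 6 0, Option 7 13, Option 4 2, Option 1 17 → Option 1.
Borda totals: Option 6 24, Option 7 64, Option 4 51, Option 1 53 → Option 7.
The two rules disagree: plurality picks Option 1, Borda picks Option 7.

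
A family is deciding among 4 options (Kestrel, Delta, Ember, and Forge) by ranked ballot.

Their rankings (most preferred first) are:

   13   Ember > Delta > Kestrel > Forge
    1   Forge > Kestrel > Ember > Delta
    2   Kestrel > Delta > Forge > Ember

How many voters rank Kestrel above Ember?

Ballots ranking Kestrel above Ember: 1+2 = 3.
Ballots ranking Ember above Kestrel: 13.
So 3 of 16 voters prefer Kestrel to Ember.

3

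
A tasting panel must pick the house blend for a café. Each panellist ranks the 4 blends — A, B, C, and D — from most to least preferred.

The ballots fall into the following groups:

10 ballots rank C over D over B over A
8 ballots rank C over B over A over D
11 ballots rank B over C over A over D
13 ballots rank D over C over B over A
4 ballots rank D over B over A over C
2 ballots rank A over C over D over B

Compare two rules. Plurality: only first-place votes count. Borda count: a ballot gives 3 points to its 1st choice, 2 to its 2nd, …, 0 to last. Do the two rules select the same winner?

Plurality first-place counts: A 2, B 11, C 18, D 17 → C.
Borda totals: A 29, B 80, C 106, D 73 → C.
The two rules agree on C.

Yes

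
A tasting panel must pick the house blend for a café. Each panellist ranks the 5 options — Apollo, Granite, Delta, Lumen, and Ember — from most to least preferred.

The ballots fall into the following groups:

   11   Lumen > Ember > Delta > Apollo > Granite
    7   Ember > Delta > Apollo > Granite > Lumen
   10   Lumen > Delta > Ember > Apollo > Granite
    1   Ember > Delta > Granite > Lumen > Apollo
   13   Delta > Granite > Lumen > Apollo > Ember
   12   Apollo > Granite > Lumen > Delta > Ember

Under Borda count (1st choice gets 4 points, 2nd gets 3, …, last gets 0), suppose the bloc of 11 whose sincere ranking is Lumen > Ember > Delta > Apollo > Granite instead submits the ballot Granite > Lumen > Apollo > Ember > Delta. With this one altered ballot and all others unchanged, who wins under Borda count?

Borda totals with the altered ballot: Apollo 107, Granite 128, Delta 118, Lumen 124, Ember 63.
The switch changes the winner from Delta to Granite.

Granite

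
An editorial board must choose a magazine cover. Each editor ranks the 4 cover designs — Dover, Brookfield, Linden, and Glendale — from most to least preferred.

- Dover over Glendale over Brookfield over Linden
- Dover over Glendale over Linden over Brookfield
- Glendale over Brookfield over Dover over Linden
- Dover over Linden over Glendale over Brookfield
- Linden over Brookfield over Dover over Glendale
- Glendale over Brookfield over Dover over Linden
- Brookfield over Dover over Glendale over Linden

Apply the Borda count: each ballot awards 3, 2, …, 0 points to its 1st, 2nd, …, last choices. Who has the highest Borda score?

Borda scores:
  Dover: 3 + 3 + 1 + 3 + 1 + 1 + 2 = 14
  Brookfield: 1 + 0 + 2 + 0 + 2 + 2 + 3 = 10
  Linden: 0 + 1 + 0 + 2 + 3 + 0 + 0 = 6
  Glendale: 2 + 2 + 3 + 1 + 0 + 3 + 1 = 12
Dover has the highest total.

Dover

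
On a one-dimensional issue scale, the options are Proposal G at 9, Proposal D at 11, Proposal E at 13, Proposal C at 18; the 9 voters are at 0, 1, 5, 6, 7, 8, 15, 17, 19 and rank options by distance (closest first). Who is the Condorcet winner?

Proposal G

With single-peaked preferences on a line, the Condorcet winner is the candidate closest to the median voter.
The median voter (position 7) is closest to Proposal G at 9.
Check: Proposal G vs Proposal C — voters closer to Proposal G: 6 of 9.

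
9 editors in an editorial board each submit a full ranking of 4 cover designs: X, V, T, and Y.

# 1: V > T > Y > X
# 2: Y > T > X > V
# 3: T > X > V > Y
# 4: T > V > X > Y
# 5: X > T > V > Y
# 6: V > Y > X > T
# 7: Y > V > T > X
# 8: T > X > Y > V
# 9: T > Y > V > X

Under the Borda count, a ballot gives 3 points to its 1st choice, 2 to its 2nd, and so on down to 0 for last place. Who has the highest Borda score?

T

Borda scores:
  X: 0 + 1 + 2 + 1 + 3 + 1 + 0 + 2 + 0 = 10
  V: 3 + 0 + 1 + 2 + 1 + 3 + 2 + 0 + 1 = 13
  T: 2 + 2 + 3 + 3 + 2 + 0 + 1 + 3 + 3 = 19
  Y: 1 + 3 + 0 + 0 + 0 + 2 + 3 + 1 + 2 = 12
T has the highest total.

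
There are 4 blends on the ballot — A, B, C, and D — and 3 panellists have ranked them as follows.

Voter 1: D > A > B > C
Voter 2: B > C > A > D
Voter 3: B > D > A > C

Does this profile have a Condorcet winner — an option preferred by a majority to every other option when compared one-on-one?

Yes

Head-to-head results (3 voters total):
A vs B: B wins 2–1.
A vs C: A wins 2–1.
A vs D: D wins 2–1.
B vs C: B wins 3–0.
B vs D: B wins 2–1.
C vs D: D wins 2–1.
B beats each rival — A (2–1), C (3–0), D (2–1) — so B is the Condorcet winner.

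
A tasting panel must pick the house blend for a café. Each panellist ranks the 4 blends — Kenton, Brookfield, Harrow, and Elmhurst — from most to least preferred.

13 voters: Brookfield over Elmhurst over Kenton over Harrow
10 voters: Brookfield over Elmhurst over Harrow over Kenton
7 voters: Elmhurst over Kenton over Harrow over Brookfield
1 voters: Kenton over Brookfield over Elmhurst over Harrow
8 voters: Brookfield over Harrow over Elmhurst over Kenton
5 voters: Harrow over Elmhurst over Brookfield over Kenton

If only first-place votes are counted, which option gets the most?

Brookfield

First-place vote totals:
  Kenton: 1
  Brookfield: 31
  Harrow: 5
  Elmhurst: 7
Brookfield has the most first-place votes.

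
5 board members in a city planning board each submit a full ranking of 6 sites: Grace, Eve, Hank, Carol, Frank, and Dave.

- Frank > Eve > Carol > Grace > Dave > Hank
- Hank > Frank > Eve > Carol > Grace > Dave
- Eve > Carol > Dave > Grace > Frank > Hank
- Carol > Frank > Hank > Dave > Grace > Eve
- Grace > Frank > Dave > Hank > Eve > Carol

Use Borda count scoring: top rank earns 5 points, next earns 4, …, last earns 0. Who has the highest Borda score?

Frank

Borda scores:
  Grace: 2 + 1 + 2 + 1 + 5 = 11
  Eve: 4 + 3 + 5 + 0 + 1 = 13
  Hank: 0 + 5 + 0 + 3 + 2 = 10
  Carol: 3 + 2 + 4 + 5 + 0 = 14
  Frank: 5 + 4 + 1 + 4 + 4 = 18
  Dave: 1 + 0 + 3 + 2 + 3 = 9
Frank has the highest total.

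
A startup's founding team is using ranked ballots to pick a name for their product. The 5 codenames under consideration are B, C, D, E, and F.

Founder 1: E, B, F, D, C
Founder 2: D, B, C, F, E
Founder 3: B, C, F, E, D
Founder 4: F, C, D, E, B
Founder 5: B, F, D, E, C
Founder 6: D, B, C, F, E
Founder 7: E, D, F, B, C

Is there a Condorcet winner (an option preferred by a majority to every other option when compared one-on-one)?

No

Head-to-head results (7 voters total):
B vs C: B wins 6–1.
B vs D: D wins 4–3.
B vs E: B wins 4–3.
B vs F: B wins 5–2.
C vs D: D wins 5–2.
C vs E: C wins 4–3.
C vs F: F wins 4–3.
D vs E: D wins 4–3.
D vs F: F wins 4–3.
E vs F: F wins 5–2.
No candidate beats all others: B beats F beats D beats B, a majority cycle.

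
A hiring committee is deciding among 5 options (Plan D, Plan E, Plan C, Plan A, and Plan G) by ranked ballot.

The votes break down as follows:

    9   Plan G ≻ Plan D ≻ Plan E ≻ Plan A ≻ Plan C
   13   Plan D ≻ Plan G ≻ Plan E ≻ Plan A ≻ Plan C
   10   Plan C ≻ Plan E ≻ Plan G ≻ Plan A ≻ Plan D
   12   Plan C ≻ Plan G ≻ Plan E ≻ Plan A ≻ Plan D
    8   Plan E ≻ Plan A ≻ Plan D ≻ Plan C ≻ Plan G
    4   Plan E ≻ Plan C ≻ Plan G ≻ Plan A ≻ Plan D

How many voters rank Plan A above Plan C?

Ballots ranking Plan A above Plan C: 9+13+8 = 30.
Ballots ranking Plan C above Plan A: 10+12+4 = 26.
So 30 of 56 voters prefer Plan A to Plan C.

30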